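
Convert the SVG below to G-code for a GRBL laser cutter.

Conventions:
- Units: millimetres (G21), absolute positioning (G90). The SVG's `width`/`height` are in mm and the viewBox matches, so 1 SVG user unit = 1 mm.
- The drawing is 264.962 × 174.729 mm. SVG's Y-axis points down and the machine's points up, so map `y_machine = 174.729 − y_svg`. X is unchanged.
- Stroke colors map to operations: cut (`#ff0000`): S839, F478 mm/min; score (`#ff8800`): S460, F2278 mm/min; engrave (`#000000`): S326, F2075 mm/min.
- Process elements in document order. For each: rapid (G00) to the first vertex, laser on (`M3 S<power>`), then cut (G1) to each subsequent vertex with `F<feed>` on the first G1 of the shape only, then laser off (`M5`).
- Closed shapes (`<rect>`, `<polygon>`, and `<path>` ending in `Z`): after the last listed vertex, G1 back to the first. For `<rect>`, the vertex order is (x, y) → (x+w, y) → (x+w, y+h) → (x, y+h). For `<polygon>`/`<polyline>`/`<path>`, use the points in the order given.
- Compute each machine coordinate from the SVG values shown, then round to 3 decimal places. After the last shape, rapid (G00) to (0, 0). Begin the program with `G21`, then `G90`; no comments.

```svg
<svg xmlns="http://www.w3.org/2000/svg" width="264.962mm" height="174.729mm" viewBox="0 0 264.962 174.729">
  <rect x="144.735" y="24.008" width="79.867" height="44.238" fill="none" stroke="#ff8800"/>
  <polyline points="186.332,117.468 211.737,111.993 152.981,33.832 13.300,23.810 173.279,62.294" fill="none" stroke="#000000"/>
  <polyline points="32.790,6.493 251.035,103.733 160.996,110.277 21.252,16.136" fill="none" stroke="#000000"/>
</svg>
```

G21
G90
G00 X144.735 Y150.721
M3 S460
G1 X224.602 Y150.721 F2278
G1 X224.602 Y106.483
G1 X144.735 Y106.483
G1 X144.735 Y150.721
M5
G00 X186.332 Y57.261
M3 S326
G1 X211.737 Y62.736 F2075
G1 X152.981 Y140.897
G1 X13.300 Y150.919
G1 X173.279 Y112.435
M5
G00 X32.790 Y168.236
M3 S326
G1 X251.035 Y70.996 F2075
G1 X160.996 Y64.452
G1 X21.252 Y158.593
M5
G00 X0.000 Y0.000

1 u = 1 mm; y_m = 174.729 − y.

[1] `<rect>` rectangle, #ff8800→score S460 F2278: (144.735,150.721) → (224.602,150.721) → (224.602,106.483) → (144.735,106.483) → (144.735,150.721) (closed)

[2] `<polyline>` open polyline, #000000→engrave S326 F2075: (186.332,57.261) → (211.737,62.736) → (152.981,140.897) → (13.300,150.919) → (173.279,112.435)

[3] `<polyline>` open polyline, #000000→engrave S326 F2075: (32.790,168.236) → (251.035,70.996) → (160.996,64.452) → (21.252,158.593)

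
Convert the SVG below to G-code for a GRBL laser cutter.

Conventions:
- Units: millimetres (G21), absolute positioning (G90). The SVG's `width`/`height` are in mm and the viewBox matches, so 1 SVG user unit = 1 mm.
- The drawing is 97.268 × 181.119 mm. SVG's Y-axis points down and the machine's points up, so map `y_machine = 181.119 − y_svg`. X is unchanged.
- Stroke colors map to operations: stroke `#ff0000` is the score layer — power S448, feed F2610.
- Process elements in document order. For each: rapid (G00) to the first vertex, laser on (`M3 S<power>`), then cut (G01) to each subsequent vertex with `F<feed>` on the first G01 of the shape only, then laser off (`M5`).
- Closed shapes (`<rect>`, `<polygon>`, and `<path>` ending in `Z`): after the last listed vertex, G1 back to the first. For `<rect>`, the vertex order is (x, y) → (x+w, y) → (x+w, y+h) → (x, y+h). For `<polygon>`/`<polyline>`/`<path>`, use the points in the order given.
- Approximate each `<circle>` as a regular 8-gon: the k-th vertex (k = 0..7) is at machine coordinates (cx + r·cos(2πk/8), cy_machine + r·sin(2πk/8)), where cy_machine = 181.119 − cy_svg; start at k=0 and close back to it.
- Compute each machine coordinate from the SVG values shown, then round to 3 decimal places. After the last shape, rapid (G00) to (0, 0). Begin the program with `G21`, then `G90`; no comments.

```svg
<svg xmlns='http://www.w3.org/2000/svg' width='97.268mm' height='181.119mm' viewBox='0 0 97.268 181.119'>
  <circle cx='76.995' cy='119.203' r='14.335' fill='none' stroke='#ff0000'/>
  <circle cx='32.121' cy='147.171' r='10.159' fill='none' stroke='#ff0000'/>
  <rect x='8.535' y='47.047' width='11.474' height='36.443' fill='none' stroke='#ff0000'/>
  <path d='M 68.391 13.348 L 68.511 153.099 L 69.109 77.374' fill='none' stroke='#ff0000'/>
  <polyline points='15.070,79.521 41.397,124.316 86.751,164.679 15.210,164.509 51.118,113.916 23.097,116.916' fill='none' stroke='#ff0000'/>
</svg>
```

G21
G90
G00 X91.330 Y61.916
M3 S448
G01 X87.131 Y72.052 F2610
G01 X76.995 Y76.251
G01 X66.859 Y72.052
G01 X62.660 Y61.916
G01 X66.859 Y51.780
G01 X76.995 Y47.581
G01 X87.131 Y51.780
G01 X91.330 Y61.916
M5
G00 X42.280 Y33.948
M3 S448
G01 X39.304 Y41.131 F2610
G01 X32.121 Y44.107
G01 X24.938 Y41.131
G01 X21.962 Y33.948
G01 X24.938 Y26.765
G01 X32.121 Y23.789
G01 X39.304 Y26.765
G01 X42.280 Y33.948
M5
G00 X8.535 Y134.072
M3 S448
G01 X20.009 Y134.072 F2610
G01 X20.009 Y97.629
G01 X8.535 Y97.629
G01 X8.535 Y134.072
M5
G00 X68.391 Y167.771
M3 S448
G01 X68.511 Y28.020 F2610
G01 X69.109 Y103.745
M5
G00 X15.070 Y101.598
M3 S448
G01 X41.397 Y56.803 F2610
G01 X86.751 Y16.440
G01 X15.210 Y16.610
G01 X51.118 Y67.203
G01 X23.097 Y64.203
M5
G00 X0.000 Y0.000

viewBox `0 0 97.268 181.119` with mm width/height → 1 unit = 1 mm. Flip: y_m = 181.119 − y_svg.

**Shape 1** — `<circle>` circle, stroke `#ff0000` → score (S448, F2610). Machine vertices: (91.330,61.916) → (87.131,72.052) → (76.995,76.251) → (66.859,72.052) → (62.660,61.916) → (66.859,51.780) → (76.995,47.581) → (87.131,51.780) → (91.330,61.916). Closed: final G1 returns to the first vertex.

**Shape 2** — `<circle>` circle, stroke `#ff0000` → score (S448, F2610). Machine vertices: (42.280,33.948) → (39.304,41.131) → (32.121,44.107) → (24.938,41.131) → (21.962,33.948) → (24.938,26.765) → (32.121,23.789) → (39.304,26.765) → (42.280,33.948). Closed: final G1 returns to the first vertex.

**Shape 3** — `<rect>` rectangle, stroke `#ff0000` → score (S448, F2610). Machine vertices: (8.535,134.072) → (20.009,134.072) → (20.009,97.629) → (8.535,97.629) → (8.535,134.072). Closed: final G1 returns to the first vertex.

**Shape 4** — `<path>` open polyline, stroke `#ff0000` → score (S448, F2610). Machine vertices: (68.391,167.771) → (68.511,28.020) → (69.109,103.745). Open path.

**Shape 5** — `<polyline>` open polyline, stroke `#ff0000` → score (S448, F2610). Machine vertices: (15.070,101.598) → (41.397,56.803) → (86.751,16.440) → (15.210,16.610) → (51.118,67.203) → (23.097,64.203). Open path.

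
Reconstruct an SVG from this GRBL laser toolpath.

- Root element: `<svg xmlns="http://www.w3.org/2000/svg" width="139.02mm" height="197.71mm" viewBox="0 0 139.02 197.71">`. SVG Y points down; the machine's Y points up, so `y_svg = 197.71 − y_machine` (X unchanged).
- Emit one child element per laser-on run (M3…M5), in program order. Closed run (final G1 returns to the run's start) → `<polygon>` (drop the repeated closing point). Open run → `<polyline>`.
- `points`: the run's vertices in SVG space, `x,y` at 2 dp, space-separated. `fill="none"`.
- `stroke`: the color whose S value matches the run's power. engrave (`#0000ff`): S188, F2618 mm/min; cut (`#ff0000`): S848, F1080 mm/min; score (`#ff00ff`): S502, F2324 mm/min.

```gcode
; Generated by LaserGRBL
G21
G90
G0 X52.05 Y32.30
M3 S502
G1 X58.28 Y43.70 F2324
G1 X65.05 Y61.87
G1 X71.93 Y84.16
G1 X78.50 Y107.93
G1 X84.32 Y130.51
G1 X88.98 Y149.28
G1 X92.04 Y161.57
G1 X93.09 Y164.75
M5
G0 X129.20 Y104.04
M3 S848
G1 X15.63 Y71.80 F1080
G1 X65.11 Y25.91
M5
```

<svg xmlns="http://www.w3.org/2000/svg" width="139.02mm" height="197.71mm" viewBox="0 0 139.02 197.71">
  <polyline points="52.05,165.41 58.28,154.01 65.05,135.84 71.93,113.55 78.50,89.78 84.32,67.20 88.98,48.43 92.04,36.14 93.09,32.96" fill="none" stroke="#ff00ff"/>
  <polyline points="129.20,93.67 15.63,125.91 65.11,171.80" fill="none" stroke="#ff0000"/>
</svg>

Each laser-on run becomes one SVG element. Flip Y back into SVG space with y_svg = 197.71 − y_machine.

Run 1: power S502 maps to stroke `#ff00ff` (score). The run is open, so emit a `<polyline>` with points (Y-flipped): 52.05,165.41 58.28,154.01 65.05,135.84 71.93,113.55 78.50,89.78 84.32,67.20 88.98,48.43 92.04,36.14 93.09,32.96.

Run 2: S848 ⇒ cut layer `#ff0000`. The run is open, so emit a `<polyline>` with points (Y-flipped): 129.20,93.67 15.63,125.91 65.11,171.80.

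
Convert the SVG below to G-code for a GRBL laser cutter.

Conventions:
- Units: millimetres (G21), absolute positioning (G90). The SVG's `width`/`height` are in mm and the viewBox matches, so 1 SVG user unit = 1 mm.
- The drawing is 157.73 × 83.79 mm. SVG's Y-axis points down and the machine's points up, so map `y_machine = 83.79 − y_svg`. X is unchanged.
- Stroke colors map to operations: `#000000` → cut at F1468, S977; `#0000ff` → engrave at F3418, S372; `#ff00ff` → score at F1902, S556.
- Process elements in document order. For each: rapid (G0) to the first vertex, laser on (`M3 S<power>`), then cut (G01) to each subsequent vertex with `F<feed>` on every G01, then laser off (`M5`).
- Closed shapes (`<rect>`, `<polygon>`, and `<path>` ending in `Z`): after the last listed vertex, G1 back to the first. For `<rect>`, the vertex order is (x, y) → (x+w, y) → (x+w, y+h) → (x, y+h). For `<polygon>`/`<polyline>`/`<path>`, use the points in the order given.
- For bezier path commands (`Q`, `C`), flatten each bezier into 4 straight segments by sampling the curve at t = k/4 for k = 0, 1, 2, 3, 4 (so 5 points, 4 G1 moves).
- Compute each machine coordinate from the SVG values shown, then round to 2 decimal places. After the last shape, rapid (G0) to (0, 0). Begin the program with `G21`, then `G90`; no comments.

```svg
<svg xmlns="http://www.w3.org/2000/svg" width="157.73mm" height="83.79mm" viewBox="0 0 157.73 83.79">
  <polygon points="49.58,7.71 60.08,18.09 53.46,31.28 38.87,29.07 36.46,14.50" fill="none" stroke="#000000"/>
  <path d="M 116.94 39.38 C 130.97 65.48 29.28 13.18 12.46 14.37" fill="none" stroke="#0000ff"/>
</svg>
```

G21
G90
G0 X49.58 Y76.08
M3 S977
G01 X60.08 Y65.70 F1468
G01 X53.46 Y52.51 F1468
G01 X38.87 Y54.72 F1468
G01 X36.46 Y69.29 F1468
G01 X49.58 Y76.08 F1468
M5
G0 X116.94 Y44.41
M3 S372
G01 X108.90 Y37.47 F3418
G01 X76.27 Y47.57 F3418
G01 X37.85 Y62.34 F3418
G01 X12.46 Y69.42 F3418
M5
G0 X0.00 Y0.00

1 u = 1 mm; y_m = 83.79 − y.

[1] `<polygon>` regular polygon, #000000→cut S977 F1468: (49.58,76.08) → (60.08,65.70) → (53.46,52.51) → (38.87,54.72) → (36.46,69.29) → (49.58,76.08) (closed)

[2] `<path>` cubic bezier, #0000ff→engrave S372 F3418: (116.94,44.41) → (108.90,37.47) → (76.27,47.57) → (37.85,62.34) → (12.46,69.42)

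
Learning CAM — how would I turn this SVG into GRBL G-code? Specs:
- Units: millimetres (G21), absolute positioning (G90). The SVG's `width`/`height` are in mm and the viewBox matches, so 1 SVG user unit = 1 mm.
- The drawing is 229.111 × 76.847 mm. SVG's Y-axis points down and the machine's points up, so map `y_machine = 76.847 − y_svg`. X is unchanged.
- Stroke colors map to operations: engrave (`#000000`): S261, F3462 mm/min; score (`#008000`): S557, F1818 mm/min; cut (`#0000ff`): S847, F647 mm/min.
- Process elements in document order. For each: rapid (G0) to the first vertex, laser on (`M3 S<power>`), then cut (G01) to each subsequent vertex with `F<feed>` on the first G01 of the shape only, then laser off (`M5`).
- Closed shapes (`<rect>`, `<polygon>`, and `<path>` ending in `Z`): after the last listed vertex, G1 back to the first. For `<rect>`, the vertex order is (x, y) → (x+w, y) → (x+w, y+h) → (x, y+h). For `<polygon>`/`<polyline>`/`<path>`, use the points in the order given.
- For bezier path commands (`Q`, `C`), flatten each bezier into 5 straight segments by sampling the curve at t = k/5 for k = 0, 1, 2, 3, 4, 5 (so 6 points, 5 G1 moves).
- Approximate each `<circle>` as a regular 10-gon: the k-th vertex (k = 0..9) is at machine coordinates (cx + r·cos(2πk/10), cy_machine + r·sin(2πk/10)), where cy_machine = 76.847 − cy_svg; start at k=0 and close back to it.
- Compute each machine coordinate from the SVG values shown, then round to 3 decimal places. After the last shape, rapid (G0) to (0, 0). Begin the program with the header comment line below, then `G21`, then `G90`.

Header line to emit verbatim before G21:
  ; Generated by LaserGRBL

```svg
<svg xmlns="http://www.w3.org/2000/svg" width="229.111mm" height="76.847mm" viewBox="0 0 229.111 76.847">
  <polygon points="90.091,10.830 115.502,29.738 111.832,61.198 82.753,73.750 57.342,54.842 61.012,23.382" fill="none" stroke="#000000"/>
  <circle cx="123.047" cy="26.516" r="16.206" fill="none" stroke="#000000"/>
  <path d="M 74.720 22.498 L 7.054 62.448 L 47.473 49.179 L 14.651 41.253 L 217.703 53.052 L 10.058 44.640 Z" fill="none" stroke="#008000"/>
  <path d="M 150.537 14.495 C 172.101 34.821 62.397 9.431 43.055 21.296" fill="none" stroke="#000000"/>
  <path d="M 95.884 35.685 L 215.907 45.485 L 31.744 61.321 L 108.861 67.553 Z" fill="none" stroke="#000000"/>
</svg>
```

; Generated by LaserGRBL
G21
G90
G0 X90.091 Y66.017
M3 S261
G01 X115.502 Y47.109 F3462
G01 X111.832 Y15.649
G01 X82.753 Y3.097
G01 X57.342 Y22.005
G01 X61.012 Y53.465
G01 X90.091 Y66.017
M5
G0 X139.253 Y50.331
M3 S261
G01 X136.158 Y59.857 F3462
G01 X128.055 Y65.744
G01 X118.039 Y65.744
G01 X109.936 Y59.857
G01 X106.841 Y50.331
G01 X109.936 Y40.805
G01 X118.039 Y34.918
G01 X128.055 Y34.918
G01 X136.158 Y40.805
G01 X139.253 Y50.331
M5
G0 X74.720 Y54.349
M3 S557
G01 X7.054 Y14.399 F1818
G01 X47.473 Y27.668
G01 X14.651 Y35.594
G01 X217.703 Y23.795
G01 X10.058 Y32.207
G01 X74.720 Y54.349
M5
G0 X150.537 Y62.352
M3 S261
G01 X149.496 Y54.979 F3462
G01 X127.589 Y54.594
G01 X95.455 Y57.217
G01 X63.731 Y58.863
G01 X43.055 Y55.551
M5
G0 X95.884 Y41.162
M3 S261
G01 X215.907 Y31.362 F3462
G01 X31.744 Y15.526
G01 X108.861 Y9.294
G01 X95.884 Y41.162
M5
G0 X0.000 Y0.000

viewBox `0 0 229.111 76.847` with mm width/height → 1 unit = 1 mm. Flip: y_m = 76.847 − y_svg.

**Shape 1** — `<polygon>` regular polygon, stroke `#000000` → engrave (S261, F3462). Machine vertices: (90.091,66.017) → (115.502,47.109) → (111.832,15.649) → (82.753,3.097) → (57.342,22.005) → (61.012,53.465) → (90.091,66.017). Closed: final G1 returns to the first vertex.

**Shape 2** — `<circle>` circle, stroke `#000000` → engrave (S261, F3462). Machine vertices: (139.253,50.331) → (136.158,59.857) → (128.055,65.744) → (118.039,65.744) → (109.936,59.857) → (106.841,50.331) → (109.936,40.805) → (118.039,34.918) → (128.055,34.918) → (136.158,40.805) → (139.253,50.331). Closed: final G1 returns to the first vertex.

**Shape 3** — `<path>` closed polygon, stroke `#008000` → score (S557, F1818). Machine vertices: (74.720,54.349) → (7.054,14.399) → (47.473,27.668) → (14.651,35.594) → (217.703,23.795) → (10.058,32.207) → (74.720,54.349). Closed: final G1 returns to the first vertex.

**Shape 4** — `<path>` cubic bezier, stroke `#000000` → engrave (S261, F3462). Control points (SVG): P0=(150.537,14.495), P1=(172.101,34.821), P2=(62.397,9.431), P3=(43.055,21.296); sampled at t=k/5. Machine vertices: (150.537,62.352) → (149.496,54.979) → (127.589,54.594) → (95.455,57.217) → (63.731,58.863) → (43.055,55.551). Open path.

**Shape 5** — `<path>` closed polygon, stroke `#000000` → engrave (S261, F3462). Machine vertices: (95.884,41.162) → (215.907,31.362) → (31.744,15.526) → (108.861,9.294) → (95.884,41.162). Closed: final G1 returns to the first vertex.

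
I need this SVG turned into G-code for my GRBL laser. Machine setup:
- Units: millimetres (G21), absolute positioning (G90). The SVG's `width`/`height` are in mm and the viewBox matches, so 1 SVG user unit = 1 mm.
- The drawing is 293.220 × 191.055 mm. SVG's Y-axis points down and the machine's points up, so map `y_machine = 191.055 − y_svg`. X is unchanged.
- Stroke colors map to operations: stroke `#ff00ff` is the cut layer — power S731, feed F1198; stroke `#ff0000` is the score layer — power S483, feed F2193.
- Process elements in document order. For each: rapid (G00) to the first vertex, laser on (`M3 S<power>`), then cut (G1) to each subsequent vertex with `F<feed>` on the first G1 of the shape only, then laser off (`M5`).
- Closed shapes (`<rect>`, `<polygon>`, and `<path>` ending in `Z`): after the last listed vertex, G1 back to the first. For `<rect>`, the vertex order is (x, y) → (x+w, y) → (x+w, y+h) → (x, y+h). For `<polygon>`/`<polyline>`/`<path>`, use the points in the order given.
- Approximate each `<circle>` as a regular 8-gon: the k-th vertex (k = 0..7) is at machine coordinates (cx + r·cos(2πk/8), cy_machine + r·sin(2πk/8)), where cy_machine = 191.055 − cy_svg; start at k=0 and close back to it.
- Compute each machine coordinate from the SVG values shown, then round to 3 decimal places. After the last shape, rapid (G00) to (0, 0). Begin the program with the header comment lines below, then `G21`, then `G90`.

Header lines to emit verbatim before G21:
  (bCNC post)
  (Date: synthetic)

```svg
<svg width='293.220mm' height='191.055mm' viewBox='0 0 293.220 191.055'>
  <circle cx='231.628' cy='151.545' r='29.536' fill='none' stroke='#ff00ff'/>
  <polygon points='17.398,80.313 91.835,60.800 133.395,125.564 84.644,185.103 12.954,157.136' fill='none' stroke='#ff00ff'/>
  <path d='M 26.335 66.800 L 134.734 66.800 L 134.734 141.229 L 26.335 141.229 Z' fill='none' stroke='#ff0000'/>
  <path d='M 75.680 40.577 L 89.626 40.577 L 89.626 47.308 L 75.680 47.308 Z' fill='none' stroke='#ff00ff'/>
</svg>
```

(bCNC post)
(Date: synthetic)
G21
G90
G00 X261.164 Y39.510
M3 S731
G1 X252.513 Y60.395 F1198
G1 X231.628 Y69.046
G1 X210.743 Y60.395
G1 X202.092 Y39.510
G1 X210.743 Y18.625
G1 X231.628 Y9.974
G1 X252.513 Y18.625
G1 X261.164 Y39.510
M5
G00 X17.398 Y110.742
M3 S731
G1 X91.835 Y130.255 F1198
G1 X133.395 Y65.491
G1 X84.644 Y5.952
G1 X12.954 Y33.919
G1 X17.398 Y110.742
M5
G00 X26.335 Y124.255
M3 S483
G1 X134.734 Y124.255 F2193
G1 X134.734 Y49.826
G1 X26.335 Y49.826
G1 X26.335 Y124.255
M5
G00 X75.680 Y150.478
M3 S731
G1 X89.626 Y150.478 F1198
G1 X89.626 Y143.747
G1 X75.680 Y143.747
G1 X75.680 Y150.478
M5
G00 X0.000 Y0.000

viewBox `0 0 293.220 191.055` with mm width/height → 1 unit = 1 mm. Flip: y_m = 191.055 − y_svg.

**Shape 1** — `<circle>` circle, stroke `#ff00ff` → cut (S731, F1198). Machine vertices: (261.164,39.510) → (252.513,60.395) → (231.628,69.046) → (210.743,60.395) → (202.092,39.510) → (210.743,18.625) → (231.628,9.974) → (252.513,18.625) → (261.164,39.510). Closed: final G1 returns to the first vertex.

**Shape 2** — `<polygon>` regular polygon, stroke `#ff00ff` → cut (S731, F1198). Machine vertices: (17.398,110.742) → (91.835,130.255) → (133.395,65.491) → (84.644,5.952) → (12.954,33.919) → (17.398,110.742). Closed: final G1 returns to the first vertex.

**Shape 3** — `<path>` rectangle, stroke `#ff0000` → score (S483, F2193). Machine vertices: (26.335,124.255) → (134.734,124.255) → (134.734,49.826) → (26.335,49.826) → (26.335,124.255). Closed: final G1 returns to the first vertex.

**Shape 4** — `<path>` rectangle, stroke `#ff00ff` → cut (S731, F1198). Machine vertices: (75.680,150.478) → (89.626,150.478) → (89.626,143.747) → (75.680,143.747) → (75.680,150.478). Closed: final G1 returns to the first vertex.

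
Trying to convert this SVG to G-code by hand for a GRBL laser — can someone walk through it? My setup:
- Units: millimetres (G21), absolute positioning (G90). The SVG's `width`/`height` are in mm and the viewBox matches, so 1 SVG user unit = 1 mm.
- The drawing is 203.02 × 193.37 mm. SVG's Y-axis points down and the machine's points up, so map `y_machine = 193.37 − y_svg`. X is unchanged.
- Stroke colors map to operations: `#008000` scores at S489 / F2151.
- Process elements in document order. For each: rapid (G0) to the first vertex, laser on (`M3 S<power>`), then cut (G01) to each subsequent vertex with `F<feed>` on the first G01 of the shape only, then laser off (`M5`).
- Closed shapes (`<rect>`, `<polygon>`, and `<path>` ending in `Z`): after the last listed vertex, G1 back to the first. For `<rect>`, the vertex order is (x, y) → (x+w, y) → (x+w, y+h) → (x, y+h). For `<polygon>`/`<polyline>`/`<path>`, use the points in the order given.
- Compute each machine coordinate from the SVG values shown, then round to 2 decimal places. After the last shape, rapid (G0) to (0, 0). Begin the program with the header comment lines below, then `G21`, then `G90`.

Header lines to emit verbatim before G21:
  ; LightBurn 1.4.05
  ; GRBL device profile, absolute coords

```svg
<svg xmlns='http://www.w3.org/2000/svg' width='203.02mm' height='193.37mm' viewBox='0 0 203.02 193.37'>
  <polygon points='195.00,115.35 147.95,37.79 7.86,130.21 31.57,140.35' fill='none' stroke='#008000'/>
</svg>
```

; LightBurn 1.4.05
; GRBL device profile, absolute coords
G21
G90
G0 X195.00 Y78.02
M3 S489
G01 X147.95 Y155.58 F2151
G01 X7.86 Y63.16
G01 X31.57 Y53.02
G01 X195.00 Y78.02
M5
G0 X0.00 Y0.00

1 u = 1 mm; y_m = 193.37 − y.

[1] `<polygon>` closed polygon, #008000→score S489 F2151: (195.00,78.02) → (147.95,155.58) → (7.86,63.16) → (31.57,53.02) → (195.00,78.02) (closed)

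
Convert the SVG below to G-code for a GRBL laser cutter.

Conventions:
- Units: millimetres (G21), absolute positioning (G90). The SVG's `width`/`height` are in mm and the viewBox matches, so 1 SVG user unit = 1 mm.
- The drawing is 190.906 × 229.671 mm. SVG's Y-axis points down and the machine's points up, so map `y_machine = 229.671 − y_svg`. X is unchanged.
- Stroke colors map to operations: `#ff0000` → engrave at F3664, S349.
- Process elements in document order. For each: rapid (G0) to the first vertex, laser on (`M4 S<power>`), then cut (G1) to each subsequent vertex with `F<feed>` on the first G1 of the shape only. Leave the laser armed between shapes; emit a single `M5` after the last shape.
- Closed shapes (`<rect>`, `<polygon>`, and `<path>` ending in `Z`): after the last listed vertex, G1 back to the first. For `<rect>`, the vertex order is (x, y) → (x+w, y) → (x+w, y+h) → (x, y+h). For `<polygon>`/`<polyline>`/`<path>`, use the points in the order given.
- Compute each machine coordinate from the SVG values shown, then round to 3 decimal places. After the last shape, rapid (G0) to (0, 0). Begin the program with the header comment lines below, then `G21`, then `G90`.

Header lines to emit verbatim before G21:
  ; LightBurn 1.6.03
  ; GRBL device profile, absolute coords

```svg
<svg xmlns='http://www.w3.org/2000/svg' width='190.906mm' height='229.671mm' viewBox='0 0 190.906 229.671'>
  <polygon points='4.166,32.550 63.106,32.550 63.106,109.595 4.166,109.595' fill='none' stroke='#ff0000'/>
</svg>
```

; LightBurn 1.6.03
; GRBL device profile, absolute coords
G21
G90
G0 X4.166 Y197.121
M4 S349
G1 X63.106 Y197.121 F3664
G1 X63.106 Y120.076
G1 X4.166 Y120.076
G1 X4.166 Y197.121
M5
G0 X0.000 Y0.000

1 u = 1 mm; y_m = 229.671 − y.

[1] `<polygon>` rectangle, #ff0000→engrave S349 F3664: (4.166,197.121) → (63.106,197.121) → (63.106,120.076) → (4.166,120.076) → (4.166,197.121) (closed)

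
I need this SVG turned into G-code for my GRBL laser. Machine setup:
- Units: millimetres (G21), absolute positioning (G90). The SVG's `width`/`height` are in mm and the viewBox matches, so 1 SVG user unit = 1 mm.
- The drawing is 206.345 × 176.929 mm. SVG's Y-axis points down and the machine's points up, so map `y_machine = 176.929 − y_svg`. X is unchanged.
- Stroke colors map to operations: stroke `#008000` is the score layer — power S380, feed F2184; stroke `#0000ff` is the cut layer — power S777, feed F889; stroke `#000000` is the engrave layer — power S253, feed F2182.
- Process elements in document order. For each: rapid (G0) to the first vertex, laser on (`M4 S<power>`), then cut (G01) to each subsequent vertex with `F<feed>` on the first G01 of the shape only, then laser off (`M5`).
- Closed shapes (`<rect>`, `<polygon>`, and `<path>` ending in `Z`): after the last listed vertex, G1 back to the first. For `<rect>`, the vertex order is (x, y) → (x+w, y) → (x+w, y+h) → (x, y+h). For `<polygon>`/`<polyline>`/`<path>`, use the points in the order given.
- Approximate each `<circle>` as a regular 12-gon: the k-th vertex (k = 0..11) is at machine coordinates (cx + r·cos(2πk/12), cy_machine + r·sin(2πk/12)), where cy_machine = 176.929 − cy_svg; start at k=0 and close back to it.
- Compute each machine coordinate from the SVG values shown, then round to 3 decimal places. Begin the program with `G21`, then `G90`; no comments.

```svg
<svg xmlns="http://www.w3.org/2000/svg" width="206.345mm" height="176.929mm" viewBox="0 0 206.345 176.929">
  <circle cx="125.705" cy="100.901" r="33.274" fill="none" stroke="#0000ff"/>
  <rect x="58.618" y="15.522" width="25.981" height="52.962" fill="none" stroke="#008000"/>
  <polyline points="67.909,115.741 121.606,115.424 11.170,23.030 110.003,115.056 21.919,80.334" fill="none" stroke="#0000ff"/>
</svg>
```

G21
G90
G0 X158.979 Y76.028
M4 S777
G01 X154.521 Y92.665 F889
G01 X142.342 Y104.844
G01 X125.705 Y109.302
G01 X109.068 Y104.844
G01 X96.889 Y92.665
G01 X92.431 Y76.028
G01 X96.889 Y59.391
G01 X109.068 Y47.212
G01 X125.705 Y42.754
G01 X142.342 Y47.212
G01 X154.521 Y59.391
G01 X158.979 Y76.028
M5
G0 X58.618 Y161.407
M4 S380
G01 X84.599 Y161.407 F2184
G01 X84.599 Y108.445
G01 X58.618 Y108.445
G01 X58.618 Y161.407
M5
G0 X67.909 Y61.188
M4 S777
G01 X121.606 Y61.505 F889
G01 X11.170 Y153.899
G01 X110.003 Y61.873
G01 X21.919 Y96.595
M5

viewBox `0 0 206.345 176.929` with mm width/height → 1 unit = 1 mm. Flip: y_m = 176.929 − y_svg.

**Shape 1** — `<circle>` circle, stroke `#0000ff` → cut (S777, F889). Machine vertices: (158.979,76.028) → (154.521,92.665) → (142.342,104.844) → (125.705,109.302) → (109.068,104.844) → (96.889,92.665) → (92.431,76.028) → (96.889,59.391) → (109.068,47.212) → (125.705,42.754) → (142.342,47.212) → (154.521,59.391) → (158.979,76.028). Closed: final G1 returns to the first vertex.

**Shape 2** — `<rect>` rectangle, stroke `#008000` → score (S380, F2184). Machine vertices: (58.618,161.407) → (84.599,161.407) → (84.599,108.445) → (58.618,108.445) → (58.618,161.407). Closed: final G1 returns to the first vertex.

**Shape 3** — `<polyline>` open polyline, stroke `#0000ff` → cut (S777, F889). Machine vertices: (67.909,61.188) → (121.606,61.505) → (11.170,153.899) → (110.003,61.873) → (21.919,96.595). Open path.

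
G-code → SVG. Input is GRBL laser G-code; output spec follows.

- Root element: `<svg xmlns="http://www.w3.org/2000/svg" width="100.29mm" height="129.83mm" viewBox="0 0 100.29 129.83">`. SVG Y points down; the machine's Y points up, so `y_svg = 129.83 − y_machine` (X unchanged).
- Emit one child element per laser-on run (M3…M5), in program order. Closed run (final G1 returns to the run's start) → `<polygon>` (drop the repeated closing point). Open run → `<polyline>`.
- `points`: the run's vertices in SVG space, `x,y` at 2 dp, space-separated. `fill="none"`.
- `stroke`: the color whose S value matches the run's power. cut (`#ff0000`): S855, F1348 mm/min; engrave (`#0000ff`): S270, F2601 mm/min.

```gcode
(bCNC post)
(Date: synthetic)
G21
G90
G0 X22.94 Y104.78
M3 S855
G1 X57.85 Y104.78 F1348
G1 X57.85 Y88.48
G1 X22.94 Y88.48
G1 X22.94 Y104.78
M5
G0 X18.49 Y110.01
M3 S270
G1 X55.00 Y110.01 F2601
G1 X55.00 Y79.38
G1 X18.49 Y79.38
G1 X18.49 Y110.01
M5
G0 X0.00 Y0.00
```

<svg xmlns="http://www.w3.org/2000/svg" width="100.29mm" height="129.83mm" viewBox="0 0 100.29 129.83">
  <polygon points="22.94,25.05 57.85,25.05 57.85,41.35 22.94,41.35" fill="none" stroke="#ff0000"/>
  <polygon points="18.49,19.82 55.00,19.82 55.00,50.45 18.49,50.45" fill="none" stroke="#0000ff"/>
</svg>

Machine Y-up, SVG Y-down with viewBox height 129.83, so y_svg = 129.83 − y_machine; X carries over.

Run 1: power S855 maps to stroke `#ff0000` (cut). The run returns to its start, so emit a `<polygon>` with points (Y-flipped): 22.94,25.05 57.85,25.05 57.85,41.35 22.94,41.35.

Run 2: S270 ⇒ engrave layer `#0000ff`. The run returns to its start, so emit a `<polygon>` with points (Y-flipped): 18.49,19.82 55.00,19.82 55.00,50.45 18.49,50.45.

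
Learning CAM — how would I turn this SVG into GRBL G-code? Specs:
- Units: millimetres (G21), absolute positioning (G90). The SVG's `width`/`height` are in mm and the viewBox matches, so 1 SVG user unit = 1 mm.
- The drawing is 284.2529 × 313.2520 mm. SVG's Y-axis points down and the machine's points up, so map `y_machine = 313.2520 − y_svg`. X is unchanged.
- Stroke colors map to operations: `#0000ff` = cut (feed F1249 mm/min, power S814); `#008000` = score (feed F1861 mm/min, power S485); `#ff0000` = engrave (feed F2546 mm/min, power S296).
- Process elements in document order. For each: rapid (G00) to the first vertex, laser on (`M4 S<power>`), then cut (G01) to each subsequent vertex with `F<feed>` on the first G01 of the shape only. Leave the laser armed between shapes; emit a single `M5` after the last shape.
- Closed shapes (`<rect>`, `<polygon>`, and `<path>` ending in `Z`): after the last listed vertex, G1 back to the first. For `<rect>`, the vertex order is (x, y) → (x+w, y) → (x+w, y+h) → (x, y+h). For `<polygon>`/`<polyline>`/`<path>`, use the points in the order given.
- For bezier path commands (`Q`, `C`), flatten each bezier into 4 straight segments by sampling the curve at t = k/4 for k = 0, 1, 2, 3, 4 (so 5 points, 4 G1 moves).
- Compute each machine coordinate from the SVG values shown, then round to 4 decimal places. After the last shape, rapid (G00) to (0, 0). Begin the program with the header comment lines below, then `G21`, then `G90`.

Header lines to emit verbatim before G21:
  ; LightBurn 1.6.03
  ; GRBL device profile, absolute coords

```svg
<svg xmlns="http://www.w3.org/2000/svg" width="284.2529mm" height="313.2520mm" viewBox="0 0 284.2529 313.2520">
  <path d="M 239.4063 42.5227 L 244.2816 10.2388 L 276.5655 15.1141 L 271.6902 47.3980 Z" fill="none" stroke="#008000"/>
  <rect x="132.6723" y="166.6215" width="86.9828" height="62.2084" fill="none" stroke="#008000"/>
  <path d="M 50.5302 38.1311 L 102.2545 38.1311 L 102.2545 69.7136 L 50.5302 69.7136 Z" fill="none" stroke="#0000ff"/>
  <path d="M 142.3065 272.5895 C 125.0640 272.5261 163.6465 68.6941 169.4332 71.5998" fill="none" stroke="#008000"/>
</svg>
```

; LightBurn 1.6.03
; GRBL device profile, absolute coords
G21
G90
G00 X239.4063 Y270.7293
M4 S485
G01 X244.2816 Y303.0132 F1861
G01 X276.5655 Y298.1379
G01 X271.6902 Y265.8540
G01 X239.4063 Y270.7293
G00 X132.6723 Y146.6305
M4 S485
G01 X219.6551 Y146.6305 F1861
G01 X219.6551 Y84.4221
G01 X132.6723 Y84.4221
G01 X132.6723 Y146.6305
G00 X50.5302 Y275.1209
M4 S814
G01 X102.2545 Y275.1209 F1249
G01 X102.2545 Y243.5384
G01 X50.5302 Y243.5384
G01 X50.5302 Y275.1209
G00 X142.3065 Y40.6625
M4 S485
G01 X138.4571 Y72.5025 F1861
G01 X147.2339 Y142.2708
G01 X160.3287 Y211.4823
G01 X169.4332 Y241.6522
M5
G00 X0.0000 Y0.0000

viewBox `0 0 284.2529 313.2520` with mm width/height → 1 unit = 1 mm. Flip: y_m = 313.2520 − y_svg.

**Shape 1** — `<path>` regular polygon, stroke `#008000` → score (S485, F1861). Machine vertices: (239.4063,270.7293) → (244.2816,303.0132) → (276.5655,298.1379) → (271.6902,265.8540) → (239.4063,270.7293). Closed: final G1 returns to the first vertex.

**Shape 2** — `<rect>` rectangle, stroke `#008000` → score (S485, F1861). Machine vertices: (132.6723,146.6305) → (219.6551,146.6305) → (219.6551,84.4221) → (132.6723,84.4221) → (132.6723,146.6305). Closed: final G1 returns to the first vertex.

**Shape 3** — `<path>` rectangle, stroke `#0000ff` → cut (S814, F1249). Machine vertices: (50.5302,275.1209) → (102.2545,275.1209) → (102.2545,243.5384) → (50.5302,243.5384) → (50.5302,275.1209). Closed: final G1 returns to the first vertex.

**Shape 4** — `<path>` cubic bezier, stroke `#008000` → score (S485, F1861). Control points (SVG): P0=(142.3065,272.5895), P1=(125.0640,272.5261), P2=(163.6465,68.6941), P3=(169.4332,71.5998); sampled at t=k/4. Machine vertices: (142.3065,40.6625) → (138.4571,72.5025) → (147.2339,142.2708) → (160.3287,211.4823) → (169.4332,241.6522). Open path.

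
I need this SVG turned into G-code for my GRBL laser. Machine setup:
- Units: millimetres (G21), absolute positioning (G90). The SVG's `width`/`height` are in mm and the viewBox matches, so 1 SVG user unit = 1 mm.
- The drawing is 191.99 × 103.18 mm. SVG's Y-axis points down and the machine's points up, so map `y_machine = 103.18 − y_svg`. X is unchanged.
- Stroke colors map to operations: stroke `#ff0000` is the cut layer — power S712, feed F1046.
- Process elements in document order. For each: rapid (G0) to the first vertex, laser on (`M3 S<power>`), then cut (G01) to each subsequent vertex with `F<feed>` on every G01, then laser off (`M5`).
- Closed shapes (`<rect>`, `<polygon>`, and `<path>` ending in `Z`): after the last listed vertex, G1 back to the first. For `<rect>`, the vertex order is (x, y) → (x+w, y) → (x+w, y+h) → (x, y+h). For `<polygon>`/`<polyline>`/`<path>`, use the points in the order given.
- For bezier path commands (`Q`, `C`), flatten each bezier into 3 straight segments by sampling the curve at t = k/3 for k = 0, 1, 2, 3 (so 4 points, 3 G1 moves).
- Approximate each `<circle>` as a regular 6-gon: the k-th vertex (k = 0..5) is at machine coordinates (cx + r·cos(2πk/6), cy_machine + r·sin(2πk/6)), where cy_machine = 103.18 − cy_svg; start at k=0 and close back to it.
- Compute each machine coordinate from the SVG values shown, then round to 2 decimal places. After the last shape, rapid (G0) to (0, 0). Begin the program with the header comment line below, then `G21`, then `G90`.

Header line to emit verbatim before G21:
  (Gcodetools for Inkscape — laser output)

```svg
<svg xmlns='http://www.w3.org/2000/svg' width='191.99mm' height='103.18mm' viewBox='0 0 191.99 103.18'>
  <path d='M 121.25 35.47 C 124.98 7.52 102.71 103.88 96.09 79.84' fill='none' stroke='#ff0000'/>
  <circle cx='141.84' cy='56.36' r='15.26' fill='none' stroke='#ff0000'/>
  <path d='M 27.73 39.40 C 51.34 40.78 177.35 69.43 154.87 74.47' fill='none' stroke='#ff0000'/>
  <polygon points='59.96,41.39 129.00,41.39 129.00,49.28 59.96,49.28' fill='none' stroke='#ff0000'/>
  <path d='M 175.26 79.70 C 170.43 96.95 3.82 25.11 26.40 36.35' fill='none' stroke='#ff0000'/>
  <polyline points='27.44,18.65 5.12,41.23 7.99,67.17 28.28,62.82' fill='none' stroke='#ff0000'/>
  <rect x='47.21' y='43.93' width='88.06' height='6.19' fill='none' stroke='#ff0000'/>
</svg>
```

(Gcodetools for Inkscape — laser output)
G21
G90
G0 X121.25 Y67.71
M3 S712
G01 X117.86 Y63.29 F1046
G01 X106.38 Y30.37 F1046
G01 X96.09 Y23.34 F1046
M5
G0 X157.10 Y46.82
M3 S712
G01 X149.47 Y60.04 F1046
G01 X134.21 Y60.04 F1046
G01 X126.58 Y46.82 F1046
G01 X134.21 Y33.60 F1046
G01 X149.47 Y33.60 F1046
G01 X157.10 Y46.82 F1046
M5
G0 X27.73 Y63.78
M3 S712
G01 X76.18 Y55.19 F1046
G01 X137.15 Y39.74 F1046
G01 X154.87 Y28.71 F1046
M5
G0 X59.96 Y61.79
M3 S712
G01 X129.00 Y61.79 F1046
G01 X129.00 Y53.90 F1046
G01 X59.96 Y53.90 F1046
G01 X59.96 Y61.79 F1046
M5
G0 X175.26 Y23.48
M3 S712
G01 X129.50 Y29.55 F1046
G01 X53.88 Y56.75 F1046
G01 X26.40 Y66.83 F1046
M5
G0 X27.44 Y84.53
M3 S712
G01 X5.12 Y61.95 F1046
G01 X7.99 Y36.01 F1046
G01 X28.28 Y40.36 F1046
M5
G0 X47.21 Y59.25
M3 S712
G01 X135.27 Y59.25 F1046
G01 X135.27 Y53.06 F1046
G01 X47.21 Y53.06 F1046
G01 X47.21 Y59.25 F1046
M5
G0 X0.00 Y0.00

viewBox `0 0 191.99 103.18` with mm width/height → 1 unit = 1 mm. Flip: y_m = 103.18 − y_svg.

**Shape 1** — `<path>` cubic bezier, stroke `#ff0000` → cut (S712, F1046). Control points (SVG): P0=(121.25,35.47), P1=(124.98,7.52), P2=(102.71,103.88), P3=(96.09,79.84); sampled at t=k/3. Machine vertices: (121.25,67.71) → (117.86,63.29) → (106.38,30.37) → (96.09,23.34). Open path.

**Shape 2** — `<circle>` circle, stroke `#ff0000` → cut (S712, F1046). Machine vertices: (157.10,46.82) → (149.47,60.04) → (134.21,60.04) → (126.58,46.82) → (134.21,33.60) → (149.47,33.60) → (157.10,46.82). Closed: final G1 returns to the first vertex.

**Shape 3** — `<path>` cubic bezier, stroke `#ff0000` → cut (S712, F1046). Control points (SVG): P0=(27.73,39.40), P1=(51.34,40.78), P2=(177.35,69.43), P3=(154.87,74.47); sampled at t=k/3. Machine vertices: (27.73,63.78) → (76.18,55.19) → (137.15,39.74) → (154.87,28.71). Open path.

**Shape 4** — `<polygon>` rectangle, stroke `#ff0000` → cut (S712, F1046). Machine vertices: (59.96,61.79) → (129.00,61.79) → (129.00,53.90) → (59.96,53.90) → (59.96,61.79). Closed: final G1 returns to the first vertex.

**Shape 5** — `<path>` cubic bezier, stroke `#ff0000` → cut (S712, F1046). Control points (SVG): P0=(175.26,79.70), P1=(170.43,96.95), P2=(3.82,25.11), P3=(26.40,36.35); sampled at t=k/3. Machine vertices: (175.26,23.48) → (129.50,29.55) → (53.88,56.75) → (26.40,66.83). Open path.

**Shape 6** — `<polyline>` open polyline, stroke `#ff0000` → cut (S712, F1046). Machine vertices: (27.44,84.53) → (5.12,61.95) → (7.99,36.01) → (28.28,40.36). Open path.

**Shape 7** — `<rect>` rectangle, stroke `#ff0000` → cut (S712, F1046). Machine vertices: (47.21,59.25) → (135.27,59.25) → (135.27,53.06) → (47.21,53.06) → (47.21,59.25). Closed: final G1 returns to the first vertex.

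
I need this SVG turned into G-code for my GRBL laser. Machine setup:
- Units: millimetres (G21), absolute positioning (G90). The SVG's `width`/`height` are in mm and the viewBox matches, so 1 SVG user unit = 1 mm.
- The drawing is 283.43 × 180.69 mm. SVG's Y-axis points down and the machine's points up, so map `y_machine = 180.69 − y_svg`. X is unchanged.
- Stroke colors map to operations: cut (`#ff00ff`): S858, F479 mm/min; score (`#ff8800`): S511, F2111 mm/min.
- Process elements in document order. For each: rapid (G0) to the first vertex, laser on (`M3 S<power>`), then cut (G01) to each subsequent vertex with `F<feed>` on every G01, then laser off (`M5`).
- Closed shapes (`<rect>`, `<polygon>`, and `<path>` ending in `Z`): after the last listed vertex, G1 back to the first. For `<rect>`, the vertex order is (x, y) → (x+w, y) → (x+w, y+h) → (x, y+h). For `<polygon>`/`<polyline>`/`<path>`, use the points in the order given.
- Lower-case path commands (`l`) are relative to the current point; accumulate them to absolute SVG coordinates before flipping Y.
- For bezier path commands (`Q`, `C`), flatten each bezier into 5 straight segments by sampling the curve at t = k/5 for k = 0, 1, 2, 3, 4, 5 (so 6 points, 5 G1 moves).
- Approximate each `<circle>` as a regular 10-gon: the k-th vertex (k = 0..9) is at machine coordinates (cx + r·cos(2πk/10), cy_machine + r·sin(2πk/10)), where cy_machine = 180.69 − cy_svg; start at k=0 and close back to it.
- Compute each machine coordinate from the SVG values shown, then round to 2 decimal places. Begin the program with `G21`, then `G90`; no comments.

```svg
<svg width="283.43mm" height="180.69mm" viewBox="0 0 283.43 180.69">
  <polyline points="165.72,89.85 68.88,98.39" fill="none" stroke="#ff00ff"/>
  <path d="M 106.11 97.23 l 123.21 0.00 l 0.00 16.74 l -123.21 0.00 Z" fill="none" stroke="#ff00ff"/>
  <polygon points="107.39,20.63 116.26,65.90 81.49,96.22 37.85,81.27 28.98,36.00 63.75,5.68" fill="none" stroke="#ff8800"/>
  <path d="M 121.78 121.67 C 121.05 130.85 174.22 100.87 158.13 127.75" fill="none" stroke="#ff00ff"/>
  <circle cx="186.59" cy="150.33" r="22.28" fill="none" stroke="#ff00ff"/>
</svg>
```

G21
G90
G0 X165.72 Y90.84
M3 S858
G01 X68.88 Y82.30 F479
M5
G0 X106.11 Y83.46
M3 S858
G01 X229.32 Y83.46 F479
G01 X229.32 Y66.72 F479
G01 X106.11 Y66.72 F479
G01 X106.11 Y83.46 F479
M5
G0 X107.39 Y160.06
M3 S511
G01 X116.26 Y114.79 F2111
G01 X81.49 Y84.47 F2111
G01 X37.85 Y99.42 F2111
G01 X28.98 Y144.69 F2111
G01 X63.75 Y175.01 F2111
G01 X107.39 Y160.06 F2111
M5
G0 X121.78 Y59.02
M3 S858
G01 X126.82 Y57.44 F479
G01 X138.89 Y60.66 F479
G01 X152.08 Y64.05 F479
G01 X160.46 Y63.01 F479
G01 X158.13 Y52.94 F479
M5
G0 X208.87 Y30.36
M3 S858
G01 X204.61 Y43.46 F479
G01 X193.47 Y51.55 F479
G01 X179.71 Y51.55 F479
G01 X168.57 Y43.46 F479
G01 X164.31 Y30.36 F479
G01 X168.57 Y17.26 F479
G01 X179.71 Y9.17 F479
G01 X193.47 Y9.17 F479
G01 X204.61 Y17.26 F479
G01 X208.87 Y30.36 F479
M5

Since the viewBox matches the mm dimensions, user units are millimetres directly. The only transform is the Y-flip y_m = 180.69 − y_svg.

Shape 1 is a line segment drawn with `<polyline>`. Its stroke #ff00ff means cut at S858, F479. After flipping Y the toolpath is (165.72,90.84) → (68.88,82.30).

Shape 2 is a rectangle drawn with `<path>`. Its stroke #ff00ff means cut at S858, F479. After flipping Y the toolpath is (106.11,83.46) → (229.32,83.46) → (229.32,66.72) → (106.11,66.72) → (106.11,83.46), returning to the start.

Shape 3 is a regular polygon drawn with `<polygon>`. Its stroke #ff8800 means score at S511, F2111. After flipping Y the toolpath is (107.39,160.06) → (116.26,114.79) → (81.49,84.47) → (37.85,99.42) → (28.98,144.69) → (63.75,175.01) → (107.39,160.06), returning to the start.

Shape 4 is a cubic bezier drawn with `<path>`. Its stroke #ff00ff means cut at S858, F479. After flipping Y the toolpath is (121.78,59.02) → (126.82,57.44) → (138.89,60.66) → (152.08,64.05) → (160.46,63.01) → (158.13,52.94).

Shape 5 is a circle drawn with `<circle>`. Its stroke #ff00ff means cut at S858, F479. After flipping Y the toolpath is (208.87,30.36) → (204.61,43.46) → (193.47,51.55) → (179.71,51.55) → (168.57,43.46) → (164.31,30.36) → (168.57,17.26) → (179.71,9.17) → (193.47,9.17) → (204.61,17.26) → (208.87,30.36), returning to the start.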